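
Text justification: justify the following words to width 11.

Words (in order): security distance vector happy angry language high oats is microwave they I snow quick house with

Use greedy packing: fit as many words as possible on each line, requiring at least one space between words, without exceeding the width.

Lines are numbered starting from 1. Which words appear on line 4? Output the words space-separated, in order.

Line 1: ['security'] (min_width=8, slack=3)
Line 2: ['distance'] (min_width=8, slack=3)
Line 3: ['vector'] (min_width=6, slack=5)
Line 4: ['happy', 'angry'] (min_width=11, slack=0)
Line 5: ['language'] (min_width=8, slack=3)
Line 6: ['high', 'oats'] (min_width=9, slack=2)
Line 7: ['is'] (min_width=2, slack=9)
Line 8: ['microwave'] (min_width=9, slack=2)
Line 9: ['they', 'I', 'snow'] (min_width=11, slack=0)
Line 10: ['quick', 'house'] (min_width=11, slack=0)
Line 11: ['with'] (min_width=4, slack=7)

Answer: happy angry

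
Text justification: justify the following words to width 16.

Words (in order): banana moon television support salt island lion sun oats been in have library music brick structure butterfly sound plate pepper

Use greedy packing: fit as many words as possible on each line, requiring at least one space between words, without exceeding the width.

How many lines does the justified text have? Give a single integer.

Answer: 10

Derivation:
Line 1: ['banana', 'moon'] (min_width=11, slack=5)
Line 2: ['television'] (min_width=10, slack=6)
Line 3: ['support', 'salt'] (min_width=12, slack=4)
Line 4: ['island', 'lion', 'sun'] (min_width=15, slack=1)
Line 5: ['oats', 'been', 'in'] (min_width=12, slack=4)
Line 6: ['have', 'library'] (min_width=12, slack=4)
Line 7: ['music', 'brick'] (min_width=11, slack=5)
Line 8: ['structure'] (min_width=9, slack=7)
Line 9: ['butterfly', 'sound'] (min_width=15, slack=1)
Line 10: ['plate', 'pepper'] (min_width=12, slack=4)
Total lines: 10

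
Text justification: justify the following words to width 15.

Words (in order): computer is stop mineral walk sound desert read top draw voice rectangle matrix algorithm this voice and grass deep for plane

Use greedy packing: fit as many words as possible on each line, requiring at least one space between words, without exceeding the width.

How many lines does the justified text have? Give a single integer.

Answer: 10

Derivation:
Line 1: ['computer', 'is'] (min_width=11, slack=4)
Line 2: ['stop', 'mineral'] (min_width=12, slack=3)
Line 3: ['walk', 'sound'] (min_width=10, slack=5)
Line 4: ['desert', 'read', 'top'] (min_width=15, slack=0)
Line 5: ['draw', 'voice'] (min_width=10, slack=5)
Line 6: ['rectangle'] (min_width=9, slack=6)
Line 7: ['matrix'] (min_width=6, slack=9)
Line 8: ['algorithm', 'this'] (min_width=14, slack=1)
Line 9: ['voice', 'and', 'grass'] (min_width=15, slack=0)
Line 10: ['deep', 'for', 'plane'] (min_width=14, slack=1)
Total lines: 10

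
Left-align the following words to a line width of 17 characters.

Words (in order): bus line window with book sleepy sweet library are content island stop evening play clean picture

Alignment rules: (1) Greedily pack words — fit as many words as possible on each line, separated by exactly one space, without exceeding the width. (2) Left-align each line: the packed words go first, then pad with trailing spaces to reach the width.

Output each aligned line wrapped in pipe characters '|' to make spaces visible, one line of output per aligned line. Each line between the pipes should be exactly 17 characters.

Line 1: ['bus', 'line', 'window'] (min_width=15, slack=2)
Line 2: ['with', 'book', 'sleepy'] (min_width=16, slack=1)
Line 3: ['sweet', 'library', 'are'] (min_width=17, slack=0)
Line 4: ['content', 'island'] (min_width=14, slack=3)
Line 5: ['stop', 'evening', 'play'] (min_width=17, slack=0)
Line 6: ['clean', 'picture'] (min_width=13, slack=4)

Answer: |bus line window  |
|with book sleepy |
|sweet library are|
|content island   |
|stop evening play|
|clean picture    |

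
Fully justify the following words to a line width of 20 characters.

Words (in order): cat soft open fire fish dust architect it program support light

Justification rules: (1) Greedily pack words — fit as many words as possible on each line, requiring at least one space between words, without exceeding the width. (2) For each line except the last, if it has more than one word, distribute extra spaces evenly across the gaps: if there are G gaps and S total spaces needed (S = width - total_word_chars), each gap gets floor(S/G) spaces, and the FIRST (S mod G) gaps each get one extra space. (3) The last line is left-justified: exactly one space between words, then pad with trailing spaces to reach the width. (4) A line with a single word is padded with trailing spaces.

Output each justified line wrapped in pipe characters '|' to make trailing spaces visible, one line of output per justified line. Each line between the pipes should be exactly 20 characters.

Line 1: ['cat', 'soft', 'open', 'fire'] (min_width=18, slack=2)
Line 2: ['fish', 'dust', 'architect'] (min_width=19, slack=1)
Line 3: ['it', 'program', 'support'] (min_width=18, slack=2)
Line 4: ['light'] (min_width=5, slack=15)

Answer: |cat  soft  open fire|
|fish  dust architect|
|it  program  support|
|light               |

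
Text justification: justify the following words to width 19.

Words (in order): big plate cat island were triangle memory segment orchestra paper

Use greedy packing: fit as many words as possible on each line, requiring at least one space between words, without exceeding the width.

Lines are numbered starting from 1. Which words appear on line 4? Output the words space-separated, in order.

Answer: segment orchestra

Derivation:
Line 1: ['big', 'plate', 'cat'] (min_width=13, slack=6)
Line 2: ['island', 'were'] (min_width=11, slack=8)
Line 3: ['triangle', 'memory'] (min_width=15, slack=4)
Line 4: ['segment', 'orchestra'] (min_width=17, slack=2)
Line 5: ['paper'] (min_width=5, slack=14)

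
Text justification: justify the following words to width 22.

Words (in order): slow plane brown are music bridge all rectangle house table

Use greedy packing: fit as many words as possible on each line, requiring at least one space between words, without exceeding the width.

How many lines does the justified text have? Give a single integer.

Answer: 3

Derivation:
Line 1: ['slow', 'plane', 'brown', 'are'] (min_width=20, slack=2)
Line 2: ['music', 'bridge', 'all'] (min_width=16, slack=6)
Line 3: ['rectangle', 'house', 'table'] (min_width=21, slack=1)
Total lines: 3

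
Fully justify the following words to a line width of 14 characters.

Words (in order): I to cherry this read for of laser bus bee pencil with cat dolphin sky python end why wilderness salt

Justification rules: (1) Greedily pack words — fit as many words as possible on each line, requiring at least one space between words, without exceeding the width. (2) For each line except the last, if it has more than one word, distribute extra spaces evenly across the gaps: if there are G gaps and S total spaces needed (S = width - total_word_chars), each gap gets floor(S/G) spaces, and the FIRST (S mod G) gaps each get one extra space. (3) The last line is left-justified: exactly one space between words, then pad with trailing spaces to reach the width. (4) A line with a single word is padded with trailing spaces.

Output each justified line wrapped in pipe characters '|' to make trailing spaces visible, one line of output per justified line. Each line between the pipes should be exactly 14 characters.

Line 1: ['I', 'to', 'cherry'] (min_width=11, slack=3)
Line 2: ['this', 'read', 'for'] (min_width=13, slack=1)
Line 3: ['of', 'laser', 'bus'] (min_width=12, slack=2)
Line 4: ['bee', 'pencil'] (min_width=10, slack=4)
Line 5: ['with', 'cat'] (min_width=8, slack=6)
Line 6: ['dolphin', 'sky'] (min_width=11, slack=3)
Line 7: ['python', 'end', 'why'] (min_width=14, slack=0)
Line 8: ['wilderness'] (min_width=10, slack=4)
Line 9: ['salt'] (min_width=4, slack=10)

Answer: |I   to  cherry|
|this  read for|
|of  laser  bus|
|bee     pencil|
|with       cat|
|dolphin    sky|
|python end why|
|wilderness    |
|salt          |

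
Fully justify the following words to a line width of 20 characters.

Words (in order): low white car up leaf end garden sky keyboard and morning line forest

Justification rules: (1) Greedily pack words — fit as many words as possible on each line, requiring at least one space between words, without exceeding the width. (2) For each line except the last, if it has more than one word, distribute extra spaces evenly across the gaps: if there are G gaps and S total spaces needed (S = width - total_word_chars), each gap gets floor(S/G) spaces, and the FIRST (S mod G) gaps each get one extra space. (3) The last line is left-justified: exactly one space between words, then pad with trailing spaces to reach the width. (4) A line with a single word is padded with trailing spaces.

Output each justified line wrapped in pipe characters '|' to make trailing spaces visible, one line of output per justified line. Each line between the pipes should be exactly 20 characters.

Answer: |low   white  car  up|
|leaf  end garden sky|
|keyboard and morning|
|line forest         |

Derivation:
Line 1: ['low', 'white', 'car', 'up'] (min_width=16, slack=4)
Line 2: ['leaf', 'end', 'garden', 'sky'] (min_width=19, slack=1)
Line 3: ['keyboard', 'and', 'morning'] (min_width=20, slack=0)
Line 4: ['line', 'forest'] (min_width=11, slack=9)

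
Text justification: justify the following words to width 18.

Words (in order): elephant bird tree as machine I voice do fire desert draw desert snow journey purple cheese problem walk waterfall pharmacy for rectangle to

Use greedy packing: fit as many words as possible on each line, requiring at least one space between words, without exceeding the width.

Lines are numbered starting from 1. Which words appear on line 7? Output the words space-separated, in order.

Line 1: ['elephant', 'bird', 'tree'] (min_width=18, slack=0)
Line 2: ['as', 'machine', 'I', 'voice'] (min_width=18, slack=0)
Line 3: ['do', 'fire', 'desert'] (min_width=14, slack=4)
Line 4: ['draw', 'desert', 'snow'] (min_width=16, slack=2)
Line 5: ['journey', 'purple'] (min_width=14, slack=4)
Line 6: ['cheese', 'problem'] (min_width=14, slack=4)
Line 7: ['walk', 'waterfall'] (min_width=14, slack=4)
Line 8: ['pharmacy', 'for'] (min_width=12, slack=6)
Line 9: ['rectangle', 'to'] (min_width=12, slack=6)

Answer: walk waterfall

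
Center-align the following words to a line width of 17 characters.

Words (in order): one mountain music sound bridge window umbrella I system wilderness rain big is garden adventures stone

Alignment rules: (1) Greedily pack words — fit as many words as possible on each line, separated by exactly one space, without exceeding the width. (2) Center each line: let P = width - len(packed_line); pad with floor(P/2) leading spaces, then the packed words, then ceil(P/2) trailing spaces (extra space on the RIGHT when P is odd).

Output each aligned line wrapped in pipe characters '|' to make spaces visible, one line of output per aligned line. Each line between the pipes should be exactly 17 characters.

Line 1: ['one', 'mountain'] (min_width=12, slack=5)
Line 2: ['music', 'sound'] (min_width=11, slack=6)
Line 3: ['bridge', 'window'] (min_width=13, slack=4)
Line 4: ['umbrella', 'I', 'system'] (min_width=17, slack=0)
Line 5: ['wilderness', 'rain'] (min_width=15, slack=2)
Line 6: ['big', 'is', 'garden'] (min_width=13, slack=4)
Line 7: ['adventures', 'stone'] (min_width=16, slack=1)

Answer: |  one mountain   |
|   music sound   |
|  bridge window  |
|umbrella I system|
| wilderness rain |
|  big is garden  |
|adventures stone |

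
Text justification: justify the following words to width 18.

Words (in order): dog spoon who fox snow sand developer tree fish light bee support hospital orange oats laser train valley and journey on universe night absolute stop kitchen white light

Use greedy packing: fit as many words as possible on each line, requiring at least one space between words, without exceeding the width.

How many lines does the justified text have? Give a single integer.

Line 1: ['dog', 'spoon', 'who', 'fox'] (min_width=17, slack=1)
Line 2: ['snow', 'sand'] (min_width=9, slack=9)
Line 3: ['developer', 'tree'] (min_width=14, slack=4)
Line 4: ['fish', 'light', 'bee'] (min_width=14, slack=4)
Line 5: ['support', 'hospital'] (min_width=16, slack=2)
Line 6: ['orange', 'oats', 'laser'] (min_width=17, slack=1)
Line 7: ['train', 'valley', 'and'] (min_width=16, slack=2)
Line 8: ['journey', 'on'] (min_width=10, slack=8)
Line 9: ['universe', 'night'] (min_width=14, slack=4)
Line 10: ['absolute', 'stop'] (min_width=13, slack=5)
Line 11: ['kitchen', 'white'] (min_width=13, slack=5)
Line 12: ['light'] (min_width=5, slack=13)
Total lines: 12

Answer: 12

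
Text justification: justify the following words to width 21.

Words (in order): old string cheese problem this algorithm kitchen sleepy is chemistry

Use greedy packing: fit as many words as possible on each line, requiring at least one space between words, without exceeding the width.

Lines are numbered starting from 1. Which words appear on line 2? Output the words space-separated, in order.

Line 1: ['old', 'string', 'cheese'] (min_width=17, slack=4)
Line 2: ['problem', 'this'] (min_width=12, slack=9)
Line 3: ['algorithm', 'kitchen'] (min_width=17, slack=4)
Line 4: ['sleepy', 'is', 'chemistry'] (min_width=19, slack=2)

Answer: problem this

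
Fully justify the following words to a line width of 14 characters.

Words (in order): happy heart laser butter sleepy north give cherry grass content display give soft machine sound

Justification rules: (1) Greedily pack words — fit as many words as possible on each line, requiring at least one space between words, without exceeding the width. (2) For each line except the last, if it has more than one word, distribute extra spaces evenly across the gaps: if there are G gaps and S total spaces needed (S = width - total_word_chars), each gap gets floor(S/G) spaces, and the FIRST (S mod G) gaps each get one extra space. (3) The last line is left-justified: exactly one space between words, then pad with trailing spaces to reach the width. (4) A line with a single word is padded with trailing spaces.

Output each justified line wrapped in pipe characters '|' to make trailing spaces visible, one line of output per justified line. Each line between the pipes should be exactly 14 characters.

Answer: |happy    heart|
|laser   butter|
|sleepy   north|
|give    cherry|
|grass  content|
|display   give|
|soft   machine|
|sound         |

Derivation:
Line 1: ['happy', 'heart'] (min_width=11, slack=3)
Line 2: ['laser', 'butter'] (min_width=12, slack=2)
Line 3: ['sleepy', 'north'] (min_width=12, slack=2)
Line 4: ['give', 'cherry'] (min_width=11, slack=3)
Line 5: ['grass', 'content'] (min_width=13, slack=1)
Line 6: ['display', 'give'] (min_width=12, slack=2)
Line 7: ['soft', 'machine'] (min_width=12, slack=2)
Line 8: ['sound'] (min_width=5, slack=9)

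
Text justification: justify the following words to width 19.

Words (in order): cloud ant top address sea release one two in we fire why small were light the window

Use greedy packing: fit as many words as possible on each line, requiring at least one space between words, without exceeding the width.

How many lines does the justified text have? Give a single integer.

Line 1: ['cloud', 'ant', 'top'] (min_width=13, slack=6)
Line 2: ['address', 'sea', 'release'] (min_width=19, slack=0)
Line 3: ['one', 'two', 'in', 'we', 'fire'] (min_width=18, slack=1)
Line 4: ['why', 'small', 'were'] (min_width=14, slack=5)
Line 5: ['light', 'the', 'window'] (min_width=16, slack=3)
Total lines: 5

Answer: 5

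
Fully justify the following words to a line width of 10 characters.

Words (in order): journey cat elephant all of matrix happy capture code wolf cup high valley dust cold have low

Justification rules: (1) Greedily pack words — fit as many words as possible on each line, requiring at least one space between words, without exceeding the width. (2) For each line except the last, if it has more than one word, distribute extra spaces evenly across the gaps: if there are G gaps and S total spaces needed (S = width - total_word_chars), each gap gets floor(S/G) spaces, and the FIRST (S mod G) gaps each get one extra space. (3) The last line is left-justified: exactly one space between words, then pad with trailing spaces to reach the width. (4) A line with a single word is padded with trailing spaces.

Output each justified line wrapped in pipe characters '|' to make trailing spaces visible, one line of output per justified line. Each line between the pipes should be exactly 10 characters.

Answer: |journey   |
|cat       |
|elephant  |
|all     of|
|matrix    |
|happy     |
|capture   |
|code  wolf|
|cup   high|
|valley    |
|dust  cold|
|have low  |

Derivation:
Line 1: ['journey'] (min_width=7, slack=3)
Line 2: ['cat'] (min_width=3, slack=7)
Line 3: ['elephant'] (min_width=8, slack=2)
Line 4: ['all', 'of'] (min_width=6, slack=4)
Line 5: ['matrix'] (min_width=6, slack=4)
Line 6: ['happy'] (min_width=5, slack=5)
Line 7: ['capture'] (min_width=7, slack=3)
Line 8: ['code', 'wolf'] (min_width=9, slack=1)
Line 9: ['cup', 'high'] (min_width=8, slack=2)
Line 10: ['valley'] (min_width=6, slack=4)
Line 11: ['dust', 'cold'] (min_width=9, slack=1)
Line 12: ['have', 'low'] (min_width=8, slack=2)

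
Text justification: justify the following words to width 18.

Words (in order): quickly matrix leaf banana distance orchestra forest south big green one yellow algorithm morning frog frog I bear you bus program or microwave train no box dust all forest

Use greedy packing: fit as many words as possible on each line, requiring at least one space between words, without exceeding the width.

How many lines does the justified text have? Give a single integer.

Answer: 11

Derivation:
Line 1: ['quickly', 'matrix'] (min_width=14, slack=4)
Line 2: ['leaf', 'banana'] (min_width=11, slack=7)
Line 3: ['distance', 'orchestra'] (min_width=18, slack=0)
Line 4: ['forest', 'south', 'big'] (min_width=16, slack=2)
Line 5: ['green', 'one', 'yellow'] (min_width=16, slack=2)
Line 6: ['algorithm', 'morning'] (min_width=17, slack=1)
Line 7: ['frog', 'frog', 'I', 'bear'] (min_width=16, slack=2)
Line 8: ['you', 'bus', 'program', 'or'] (min_width=18, slack=0)
Line 9: ['microwave', 'train', 'no'] (min_width=18, slack=0)
Line 10: ['box', 'dust', 'all'] (min_width=12, slack=6)
Line 11: ['forest'] (min_width=6, slack=12)
Total lines: 11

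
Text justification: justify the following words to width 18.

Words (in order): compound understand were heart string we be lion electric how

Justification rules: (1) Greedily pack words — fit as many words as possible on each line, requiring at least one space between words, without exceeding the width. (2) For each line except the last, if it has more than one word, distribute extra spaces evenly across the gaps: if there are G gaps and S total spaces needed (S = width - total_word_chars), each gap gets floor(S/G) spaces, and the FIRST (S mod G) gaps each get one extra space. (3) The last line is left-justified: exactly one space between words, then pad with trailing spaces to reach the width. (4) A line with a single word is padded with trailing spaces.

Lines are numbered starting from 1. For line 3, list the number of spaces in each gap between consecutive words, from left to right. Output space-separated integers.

Answer: 1 1 1

Derivation:
Line 1: ['compound'] (min_width=8, slack=10)
Line 2: ['understand', 'were'] (min_width=15, slack=3)
Line 3: ['heart', 'string', 'we', 'be'] (min_width=18, slack=0)
Line 4: ['lion', 'electric', 'how'] (min_width=17, slack=1)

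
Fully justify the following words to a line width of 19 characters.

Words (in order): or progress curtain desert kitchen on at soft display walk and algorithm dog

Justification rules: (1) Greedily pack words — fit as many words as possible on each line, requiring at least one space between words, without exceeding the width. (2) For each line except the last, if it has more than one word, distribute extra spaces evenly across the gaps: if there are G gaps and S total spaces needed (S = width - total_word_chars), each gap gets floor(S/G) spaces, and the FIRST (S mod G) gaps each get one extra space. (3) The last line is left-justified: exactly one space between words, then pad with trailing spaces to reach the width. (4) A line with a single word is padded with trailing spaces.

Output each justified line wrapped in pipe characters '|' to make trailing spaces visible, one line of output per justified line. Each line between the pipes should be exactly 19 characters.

Answer: |or progress curtain|
|desert  kitchen  on|
|at   soft   display|
|walk  and algorithm|
|dog                |

Derivation:
Line 1: ['or', 'progress', 'curtain'] (min_width=19, slack=0)
Line 2: ['desert', 'kitchen', 'on'] (min_width=17, slack=2)
Line 3: ['at', 'soft', 'display'] (min_width=15, slack=4)
Line 4: ['walk', 'and', 'algorithm'] (min_width=18, slack=1)
Line 5: ['dog'] (min_width=3, slack=16)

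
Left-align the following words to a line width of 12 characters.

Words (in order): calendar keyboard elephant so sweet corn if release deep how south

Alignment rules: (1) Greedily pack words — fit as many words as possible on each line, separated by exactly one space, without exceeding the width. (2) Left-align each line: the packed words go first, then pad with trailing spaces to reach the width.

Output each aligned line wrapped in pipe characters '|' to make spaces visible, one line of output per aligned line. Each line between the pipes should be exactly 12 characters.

Line 1: ['calendar'] (min_width=8, slack=4)
Line 2: ['keyboard'] (min_width=8, slack=4)
Line 3: ['elephant', 'so'] (min_width=11, slack=1)
Line 4: ['sweet', 'corn'] (min_width=10, slack=2)
Line 5: ['if', 'release'] (min_width=10, slack=2)
Line 6: ['deep', 'how'] (min_width=8, slack=4)
Line 7: ['south'] (min_width=5, slack=7)

Answer: |calendar    |
|keyboard    |
|elephant so |
|sweet corn  |
|if release  |
|deep how    |
|south       |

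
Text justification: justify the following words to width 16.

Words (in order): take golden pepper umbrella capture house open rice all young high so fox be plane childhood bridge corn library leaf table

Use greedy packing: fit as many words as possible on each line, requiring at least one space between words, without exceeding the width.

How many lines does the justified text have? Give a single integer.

Line 1: ['take', 'golden'] (min_width=11, slack=5)
Line 2: ['pepper', 'umbrella'] (min_width=15, slack=1)
Line 3: ['capture', 'house'] (min_width=13, slack=3)
Line 4: ['open', 'rice', 'all'] (min_width=13, slack=3)
Line 5: ['young', 'high', 'so'] (min_width=13, slack=3)
Line 6: ['fox', 'be', 'plane'] (min_width=12, slack=4)
Line 7: ['childhood', 'bridge'] (min_width=16, slack=0)
Line 8: ['corn', 'library'] (min_width=12, slack=4)
Line 9: ['leaf', 'table'] (min_width=10, slack=6)
Total lines: 9

Answer: 9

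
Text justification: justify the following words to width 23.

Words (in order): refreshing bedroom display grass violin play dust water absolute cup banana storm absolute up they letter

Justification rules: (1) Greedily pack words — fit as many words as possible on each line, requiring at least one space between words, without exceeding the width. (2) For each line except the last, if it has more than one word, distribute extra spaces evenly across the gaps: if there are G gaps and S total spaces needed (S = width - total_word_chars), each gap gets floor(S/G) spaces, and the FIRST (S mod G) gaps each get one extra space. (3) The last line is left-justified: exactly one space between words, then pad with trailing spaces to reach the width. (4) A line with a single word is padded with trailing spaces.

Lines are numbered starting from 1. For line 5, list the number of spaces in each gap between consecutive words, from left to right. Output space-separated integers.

Answer: 2 1 1

Derivation:
Line 1: ['refreshing', 'bedroom'] (min_width=18, slack=5)
Line 2: ['display', 'grass', 'violin'] (min_width=20, slack=3)
Line 3: ['play', 'dust', 'water'] (min_width=15, slack=8)
Line 4: ['absolute', 'cup', 'banana'] (min_width=19, slack=4)
Line 5: ['storm', 'absolute', 'up', 'they'] (min_width=22, slack=1)
Line 6: ['letter'] (min_width=6, slack=17)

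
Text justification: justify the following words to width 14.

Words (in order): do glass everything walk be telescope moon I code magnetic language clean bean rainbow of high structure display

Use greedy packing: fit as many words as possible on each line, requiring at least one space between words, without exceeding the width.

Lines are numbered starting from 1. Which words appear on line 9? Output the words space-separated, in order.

Line 1: ['do', 'glass'] (min_width=8, slack=6)
Line 2: ['everything'] (min_width=10, slack=4)
Line 3: ['walk', 'be'] (min_width=7, slack=7)
Line 4: ['telescope', 'moon'] (min_width=14, slack=0)
Line 5: ['I', 'code'] (min_width=6, slack=8)
Line 6: ['magnetic'] (min_width=8, slack=6)
Line 7: ['language', 'clean'] (min_width=14, slack=0)
Line 8: ['bean', 'rainbow'] (min_width=12, slack=2)
Line 9: ['of', 'high'] (min_width=7, slack=7)
Line 10: ['structure'] (min_width=9, slack=5)
Line 11: ['display'] (min_width=7, slack=7)

Answer: of high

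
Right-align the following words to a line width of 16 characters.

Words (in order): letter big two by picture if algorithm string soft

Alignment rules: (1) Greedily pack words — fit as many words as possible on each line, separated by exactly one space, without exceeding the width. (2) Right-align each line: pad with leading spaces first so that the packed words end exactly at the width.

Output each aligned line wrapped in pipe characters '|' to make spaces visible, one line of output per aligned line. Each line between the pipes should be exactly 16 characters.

Line 1: ['letter', 'big', 'two'] (min_width=14, slack=2)
Line 2: ['by', 'picture', 'if'] (min_width=13, slack=3)
Line 3: ['algorithm', 'string'] (min_width=16, slack=0)
Line 4: ['soft'] (min_width=4, slack=12)

Answer: |  letter big two|
|   by picture if|
|algorithm string|
|            soft|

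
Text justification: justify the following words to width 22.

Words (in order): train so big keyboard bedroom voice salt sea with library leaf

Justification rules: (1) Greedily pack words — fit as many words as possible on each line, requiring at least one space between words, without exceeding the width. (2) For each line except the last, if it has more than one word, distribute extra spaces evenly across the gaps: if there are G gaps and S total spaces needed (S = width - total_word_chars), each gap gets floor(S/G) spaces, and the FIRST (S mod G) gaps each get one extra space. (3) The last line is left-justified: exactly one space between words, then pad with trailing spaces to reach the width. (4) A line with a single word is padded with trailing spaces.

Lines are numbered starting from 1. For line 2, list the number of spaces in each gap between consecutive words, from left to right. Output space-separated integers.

Line 1: ['train', 'so', 'big', 'keyboard'] (min_width=21, slack=1)
Line 2: ['bedroom', 'voice', 'salt', 'sea'] (min_width=22, slack=0)
Line 3: ['with', 'library', 'leaf'] (min_width=17, slack=5)

Answer: 1 1 1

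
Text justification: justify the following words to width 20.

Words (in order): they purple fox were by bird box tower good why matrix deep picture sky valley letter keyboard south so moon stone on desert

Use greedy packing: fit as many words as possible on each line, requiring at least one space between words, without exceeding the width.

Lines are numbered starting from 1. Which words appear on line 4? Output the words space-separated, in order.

Answer: picture sky valley

Derivation:
Line 1: ['they', 'purple', 'fox', 'were'] (min_width=20, slack=0)
Line 2: ['by', 'bird', 'box', 'tower'] (min_width=17, slack=3)
Line 3: ['good', 'why', 'matrix', 'deep'] (min_width=20, slack=0)
Line 4: ['picture', 'sky', 'valley'] (min_width=18, slack=2)
Line 5: ['letter', 'keyboard'] (min_width=15, slack=5)
Line 6: ['south', 'so', 'moon', 'stone'] (min_width=19, slack=1)
Line 7: ['on', 'desert'] (min_width=9, slack=11)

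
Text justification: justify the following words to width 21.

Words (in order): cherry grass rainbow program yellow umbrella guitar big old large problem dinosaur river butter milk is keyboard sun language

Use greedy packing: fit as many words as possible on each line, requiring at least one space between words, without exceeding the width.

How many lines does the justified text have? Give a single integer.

Answer: 7

Derivation:
Line 1: ['cherry', 'grass', 'rainbow'] (min_width=20, slack=1)
Line 2: ['program', 'yellow'] (min_width=14, slack=7)
Line 3: ['umbrella', 'guitar', 'big'] (min_width=19, slack=2)
Line 4: ['old', 'large', 'problem'] (min_width=17, slack=4)
Line 5: ['dinosaur', 'river', 'butter'] (min_width=21, slack=0)
Line 6: ['milk', 'is', 'keyboard', 'sun'] (min_width=20, slack=1)
Line 7: ['language'] (min_width=8, slack=13)
Total lines: 7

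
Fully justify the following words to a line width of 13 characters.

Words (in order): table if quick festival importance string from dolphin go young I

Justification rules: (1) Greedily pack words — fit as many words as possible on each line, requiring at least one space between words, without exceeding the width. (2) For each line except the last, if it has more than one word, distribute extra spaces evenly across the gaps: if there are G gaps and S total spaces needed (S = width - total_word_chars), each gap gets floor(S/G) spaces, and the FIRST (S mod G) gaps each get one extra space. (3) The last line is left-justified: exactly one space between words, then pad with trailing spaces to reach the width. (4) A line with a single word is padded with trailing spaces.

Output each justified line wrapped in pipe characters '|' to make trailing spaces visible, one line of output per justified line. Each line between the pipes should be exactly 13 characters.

Answer: |table      if|
|quick        |
|festival     |
|importance   |
|string   from|
|dolphin    go|
|young I      |

Derivation:
Line 1: ['table', 'if'] (min_width=8, slack=5)
Line 2: ['quick'] (min_width=5, slack=8)
Line 3: ['festival'] (min_width=8, slack=5)
Line 4: ['importance'] (min_width=10, slack=3)
Line 5: ['string', 'from'] (min_width=11, slack=2)
Line 6: ['dolphin', 'go'] (min_width=10, slack=3)
Line 7: ['young', 'I'] (min_width=7, slack=6)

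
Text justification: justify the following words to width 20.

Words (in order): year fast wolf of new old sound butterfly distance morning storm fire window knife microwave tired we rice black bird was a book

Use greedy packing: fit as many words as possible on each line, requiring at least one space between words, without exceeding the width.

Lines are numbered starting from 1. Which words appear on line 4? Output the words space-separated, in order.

Line 1: ['year', 'fast', 'wolf', 'of'] (min_width=17, slack=3)
Line 2: ['new', 'old', 'sound'] (min_width=13, slack=7)
Line 3: ['butterfly', 'distance'] (min_width=18, slack=2)
Line 4: ['morning', 'storm', 'fire'] (min_width=18, slack=2)
Line 5: ['window', 'knife'] (min_width=12, slack=8)
Line 6: ['microwave', 'tired', 'we'] (min_width=18, slack=2)
Line 7: ['rice', 'black', 'bird', 'was'] (min_width=19, slack=1)
Line 8: ['a', 'book'] (min_width=6, slack=14)

Answer: morning storm fire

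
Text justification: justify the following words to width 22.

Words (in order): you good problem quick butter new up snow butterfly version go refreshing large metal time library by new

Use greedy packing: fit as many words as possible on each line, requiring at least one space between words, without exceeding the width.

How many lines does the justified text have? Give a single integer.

Answer: 5

Derivation:
Line 1: ['you', 'good', 'problem', 'quick'] (min_width=22, slack=0)
Line 2: ['butter', 'new', 'up', 'snow'] (min_width=18, slack=4)
Line 3: ['butterfly', 'version', 'go'] (min_width=20, slack=2)
Line 4: ['refreshing', 'large', 'metal'] (min_width=22, slack=0)
Line 5: ['time', 'library', 'by', 'new'] (min_width=19, slack=3)
Total lines: 5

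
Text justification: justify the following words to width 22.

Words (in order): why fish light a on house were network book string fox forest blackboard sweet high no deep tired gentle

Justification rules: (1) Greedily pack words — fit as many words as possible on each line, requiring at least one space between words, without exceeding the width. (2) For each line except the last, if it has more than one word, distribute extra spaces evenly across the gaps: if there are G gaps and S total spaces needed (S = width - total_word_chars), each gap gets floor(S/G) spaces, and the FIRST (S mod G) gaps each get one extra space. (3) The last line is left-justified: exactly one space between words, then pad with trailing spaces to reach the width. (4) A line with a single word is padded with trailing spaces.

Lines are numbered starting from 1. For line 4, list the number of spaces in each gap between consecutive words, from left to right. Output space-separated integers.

Line 1: ['why', 'fish', 'light', 'a', 'on'] (min_width=19, slack=3)
Line 2: ['house', 'were', 'network'] (min_width=18, slack=4)
Line 3: ['book', 'string', 'fox', 'forest'] (min_width=22, slack=0)
Line 4: ['blackboard', 'sweet', 'high'] (min_width=21, slack=1)
Line 5: ['no', 'deep', 'tired', 'gentle'] (min_width=20, slack=2)

Answer: 2 1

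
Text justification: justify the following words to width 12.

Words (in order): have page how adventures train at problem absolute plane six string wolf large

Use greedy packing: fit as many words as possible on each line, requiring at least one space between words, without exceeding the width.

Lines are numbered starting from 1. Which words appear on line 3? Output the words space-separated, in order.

Answer: adventures

Derivation:
Line 1: ['have', 'page'] (min_width=9, slack=3)
Line 2: ['how'] (min_width=3, slack=9)
Line 3: ['adventures'] (min_width=10, slack=2)
Line 4: ['train', 'at'] (min_width=8, slack=4)
Line 5: ['problem'] (min_width=7, slack=5)
Line 6: ['absolute'] (min_width=8, slack=4)
Line 7: ['plane', 'six'] (min_width=9, slack=3)
Line 8: ['string', 'wolf'] (min_width=11, slack=1)
Line 9: ['large'] (min_width=5, slack=7)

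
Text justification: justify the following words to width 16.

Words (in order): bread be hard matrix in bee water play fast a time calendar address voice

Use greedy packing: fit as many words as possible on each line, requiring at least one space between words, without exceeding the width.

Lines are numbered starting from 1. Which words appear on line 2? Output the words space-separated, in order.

Line 1: ['bread', 'be', 'hard'] (min_width=13, slack=3)
Line 2: ['matrix', 'in', 'bee'] (min_width=13, slack=3)
Line 3: ['water', 'play', 'fast'] (min_width=15, slack=1)
Line 4: ['a', 'time', 'calendar'] (min_width=15, slack=1)
Line 5: ['address', 'voice'] (min_width=13, slack=3)

Answer: matrix in bee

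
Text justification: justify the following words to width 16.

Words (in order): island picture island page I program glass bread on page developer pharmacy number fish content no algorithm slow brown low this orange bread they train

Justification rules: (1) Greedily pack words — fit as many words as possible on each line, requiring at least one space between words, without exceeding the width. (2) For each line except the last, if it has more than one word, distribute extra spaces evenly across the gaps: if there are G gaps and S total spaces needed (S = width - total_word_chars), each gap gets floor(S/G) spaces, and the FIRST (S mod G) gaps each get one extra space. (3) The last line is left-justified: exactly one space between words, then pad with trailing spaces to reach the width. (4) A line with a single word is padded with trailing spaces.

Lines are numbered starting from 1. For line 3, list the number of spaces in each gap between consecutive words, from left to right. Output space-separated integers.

Line 1: ['island', 'picture'] (min_width=14, slack=2)
Line 2: ['island', 'page', 'I'] (min_width=13, slack=3)
Line 3: ['program', 'glass'] (min_width=13, slack=3)
Line 4: ['bread', 'on', 'page'] (min_width=13, slack=3)
Line 5: ['developer'] (min_width=9, slack=7)
Line 6: ['pharmacy', 'number'] (min_width=15, slack=1)
Line 7: ['fish', 'content', 'no'] (min_width=15, slack=1)
Line 8: ['algorithm', 'slow'] (min_width=14, slack=2)
Line 9: ['brown', 'low', 'this'] (min_width=14, slack=2)
Line 10: ['orange', 'bread'] (min_width=12, slack=4)
Line 11: ['they', 'train'] (min_width=10, slack=6)

Answer: 4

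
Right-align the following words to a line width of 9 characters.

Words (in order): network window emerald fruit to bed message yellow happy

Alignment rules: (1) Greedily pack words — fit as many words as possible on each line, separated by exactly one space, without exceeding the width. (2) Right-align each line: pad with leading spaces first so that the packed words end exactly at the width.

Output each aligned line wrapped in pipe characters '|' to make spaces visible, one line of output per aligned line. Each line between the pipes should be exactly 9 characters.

Line 1: ['network'] (min_width=7, slack=2)
Line 2: ['window'] (min_width=6, slack=3)
Line 3: ['emerald'] (min_width=7, slack=2)
Line 4: ['fruit', 'to'] (min_width=8, slack=1)
Line 5: ['bed'] (min_width=3, slack=6)
Line 6: ['message'] (min_width=7, slack=2)
Line 7: ['yellow'] (min_width=6, slack=3)
Line 8: ['happy'] (min_width=5, slack=4)

Answer: |  network|
|   window|
|  emerald|
| fruit to|
|      bed|
|  message|
|   yellow|
|    happy|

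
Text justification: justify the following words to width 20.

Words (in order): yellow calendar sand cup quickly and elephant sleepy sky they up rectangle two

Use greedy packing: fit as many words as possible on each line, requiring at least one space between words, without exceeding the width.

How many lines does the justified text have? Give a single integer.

Line 1: ['yellow', 'calendar', 'sand'] (min_width=20, slack=0)
Line 2: ['cup', 'quickly', 'and'] (min_width=15, slack=5)
Line 3: ['elephant', 'sleepy', 'sky'] (min_width=19, slack=1)
Line 4: ['they', 'up', 'rectangle'] (min_width=17, slack=3)
Line 5: ['two'] (min_width=3, slack=17)
Total lines: 5

Answer: 5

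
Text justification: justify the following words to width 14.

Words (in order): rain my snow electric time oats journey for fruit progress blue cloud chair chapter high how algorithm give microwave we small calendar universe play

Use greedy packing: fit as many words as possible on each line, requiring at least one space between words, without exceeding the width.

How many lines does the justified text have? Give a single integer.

Line 1: ['rain', 'my', 'snow'] (min_width=12, slack=2)
Line 2: ['electric', 'time'] (min_width=13, slack=1)
Line 3: ['oats', 'journey'] (min_width=12, slack=2)
Line 4: ['for', 'fruit'] (min_width=9, slack=5)
Line 5: ['progress', 'blue'] (min_width=13, slack=1)
Line 6: ['cloud', 'chair'] (min_width=11, slack=3)
Line 7: ['chapter', 'high'] (min_width=12, slack=2)
Line 8: ['how', 'algorithm'] (min_width=13, slack=1)
Line 9: ['give', 'microwave'] (min_width=14, slack=0)
Line 10: ['we', 'small'] (min_width=8, slack=6)
Line 11: ['calendar'] (min_width=8, slack=6)
Line 12: ['universe', 'play'] (min_width=13, slack=1)
Total lines: 12

Answer: 12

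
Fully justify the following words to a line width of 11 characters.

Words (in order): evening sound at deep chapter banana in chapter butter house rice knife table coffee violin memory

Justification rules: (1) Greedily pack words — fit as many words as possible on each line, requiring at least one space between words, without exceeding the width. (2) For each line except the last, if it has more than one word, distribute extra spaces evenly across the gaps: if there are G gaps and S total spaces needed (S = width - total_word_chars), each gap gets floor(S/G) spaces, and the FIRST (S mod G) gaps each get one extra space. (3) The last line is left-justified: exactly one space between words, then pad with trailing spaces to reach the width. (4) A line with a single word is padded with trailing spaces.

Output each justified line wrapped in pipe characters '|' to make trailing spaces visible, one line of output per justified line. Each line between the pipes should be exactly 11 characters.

Answer: |evening    |
|sound    at|
|deep       |
|chapter    |
|banana   in|
|chapter    |
|butter     |
|house  rice|
|knife table|
|coffee     |
|violin     |
|memory     |

Derivation:
Line 1: ['evening'] (min_width=7, slack=4)
Line 2: ['sound', 'at'] (min_width=8, slack=3)
Line 3: ['deep'] (min_width=4, slack=7)
Line 4: ['chapter'] (min_width=7, slack=4)
Line 5: ['banana', 'in'] (min_width=9, slack=2)
Line 6: ['chapter'] (min_width=7, slack=4)
Line 7: ['butter'] (min_width=6, slack=5)
Line 8: ['house', 'rice'] (min_width=10, slack=1)
Line 9: ['knife', 'table'] (min_width=11, slack=0)
Line 10: ['coffee'] (min_width=6, slack=5)
Line 11: ['violin'] (min_width=6, slack=5)
Line 12: ['memory'] (min_width=6, slack=5)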